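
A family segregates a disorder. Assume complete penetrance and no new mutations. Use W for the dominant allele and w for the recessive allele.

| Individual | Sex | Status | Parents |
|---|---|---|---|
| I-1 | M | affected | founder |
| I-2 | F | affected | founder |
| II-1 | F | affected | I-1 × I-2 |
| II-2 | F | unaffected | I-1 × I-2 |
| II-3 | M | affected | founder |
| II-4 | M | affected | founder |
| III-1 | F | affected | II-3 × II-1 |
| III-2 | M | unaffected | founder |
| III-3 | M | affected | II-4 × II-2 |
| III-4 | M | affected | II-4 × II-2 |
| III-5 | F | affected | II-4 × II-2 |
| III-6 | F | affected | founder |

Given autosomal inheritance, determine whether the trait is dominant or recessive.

I-1 and I-2 are both affected yet have an unaffected child II-2. Under a recessive model two affected parents are homozygous and every child would be affected, so the trait cannot be recessive.

dominant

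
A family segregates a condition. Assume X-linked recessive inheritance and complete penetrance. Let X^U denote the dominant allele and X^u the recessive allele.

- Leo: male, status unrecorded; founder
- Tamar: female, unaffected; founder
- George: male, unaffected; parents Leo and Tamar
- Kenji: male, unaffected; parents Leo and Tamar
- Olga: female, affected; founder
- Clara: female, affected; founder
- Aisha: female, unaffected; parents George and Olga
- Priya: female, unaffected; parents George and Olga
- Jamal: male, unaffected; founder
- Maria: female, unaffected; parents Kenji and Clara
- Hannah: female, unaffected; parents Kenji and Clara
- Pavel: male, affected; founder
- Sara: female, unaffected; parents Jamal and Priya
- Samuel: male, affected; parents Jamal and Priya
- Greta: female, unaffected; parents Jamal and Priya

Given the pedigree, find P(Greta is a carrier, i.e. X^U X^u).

1/2

Jamal is unaffected, so Jamal is X^U Y.
Priya is unaffected so carries U and received u from Olga (X^u X^u), so Priya is X^U X^u.
Their cross gives offspring ratios 1/2 X^U X^U : 1/2 X^U X^u. Conditioning on Greta being unaffected, P(X^U X^u) = 1/2 / 1 = 1/2.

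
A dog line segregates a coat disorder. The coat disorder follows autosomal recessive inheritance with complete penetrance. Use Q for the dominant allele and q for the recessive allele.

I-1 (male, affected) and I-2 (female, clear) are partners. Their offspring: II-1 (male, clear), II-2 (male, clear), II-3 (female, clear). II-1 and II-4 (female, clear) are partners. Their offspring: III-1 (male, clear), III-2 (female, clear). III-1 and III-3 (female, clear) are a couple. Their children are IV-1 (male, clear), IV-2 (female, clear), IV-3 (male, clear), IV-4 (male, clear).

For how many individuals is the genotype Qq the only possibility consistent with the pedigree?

3

Obligate heterozygotes: II-1 is clear so carries Q and received q from I-1 (qq), so II-1 is Qq; II-2 is clear so carries Q and received q from I-1 (qq), so II-2 is Qq; II-3 is clear so carries Q and received q from I-1 (qq), so II-3 is Qq.
Every other individual is either homozygous by phenotype or has at least one consistent homozygous assignment, so the count is 3.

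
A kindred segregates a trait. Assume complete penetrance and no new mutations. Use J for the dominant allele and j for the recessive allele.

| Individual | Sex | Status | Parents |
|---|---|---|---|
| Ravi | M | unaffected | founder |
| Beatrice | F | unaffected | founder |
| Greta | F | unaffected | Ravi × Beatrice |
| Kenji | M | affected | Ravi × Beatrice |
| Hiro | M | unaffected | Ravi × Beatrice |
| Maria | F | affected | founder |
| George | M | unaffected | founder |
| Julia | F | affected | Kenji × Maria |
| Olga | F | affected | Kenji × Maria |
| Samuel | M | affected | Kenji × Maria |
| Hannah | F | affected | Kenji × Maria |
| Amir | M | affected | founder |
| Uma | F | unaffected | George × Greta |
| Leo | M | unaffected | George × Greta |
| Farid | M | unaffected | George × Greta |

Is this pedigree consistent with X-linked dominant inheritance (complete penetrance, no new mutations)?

No

Under X-linked dominant, Kenji (affected, male) cannot arise from Ravi (unaffected) × Beatrice (unaffected).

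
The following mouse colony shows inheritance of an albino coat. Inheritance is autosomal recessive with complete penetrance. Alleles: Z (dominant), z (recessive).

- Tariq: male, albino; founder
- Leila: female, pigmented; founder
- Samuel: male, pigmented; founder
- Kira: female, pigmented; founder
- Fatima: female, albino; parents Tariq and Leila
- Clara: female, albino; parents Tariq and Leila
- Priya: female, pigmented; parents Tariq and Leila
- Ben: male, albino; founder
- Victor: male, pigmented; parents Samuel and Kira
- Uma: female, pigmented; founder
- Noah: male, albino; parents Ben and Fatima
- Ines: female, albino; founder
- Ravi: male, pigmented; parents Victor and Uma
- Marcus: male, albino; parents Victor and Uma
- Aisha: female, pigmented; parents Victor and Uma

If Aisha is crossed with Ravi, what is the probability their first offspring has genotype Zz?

Victor is pigmented so carries Z and passed z to Marcus (zz), so Victor is Zz.
Uma is pigmented so carries Z and passed z to Marcus (zz), so Uma is Zz.
Aisha is a pigmented offspring of Victor (Zz) × Uma (Zz), whose cross gives 1/4 ZZ : 1/2 Zz : 1/4 zz; conditioning on being pigmented, Aisha is ZZ with probability 1/3, Zz with probability 2/3.
Ravi is a pigmented offspring of Victor (Zz) × Uma (Zz), whose cross gives 1/4 ZZ : 1/2 Zz : 1/4 zz; conditioning on being pigmented, Ravi is ZZ with probability 1/3, Zz with probability 2/3.
Summing over parental genotype combinations, P(offspring has genotype Zz) = 2/9·1/2 + 2/9·1/2 + 4/9·1/2 = 4/9.

4/9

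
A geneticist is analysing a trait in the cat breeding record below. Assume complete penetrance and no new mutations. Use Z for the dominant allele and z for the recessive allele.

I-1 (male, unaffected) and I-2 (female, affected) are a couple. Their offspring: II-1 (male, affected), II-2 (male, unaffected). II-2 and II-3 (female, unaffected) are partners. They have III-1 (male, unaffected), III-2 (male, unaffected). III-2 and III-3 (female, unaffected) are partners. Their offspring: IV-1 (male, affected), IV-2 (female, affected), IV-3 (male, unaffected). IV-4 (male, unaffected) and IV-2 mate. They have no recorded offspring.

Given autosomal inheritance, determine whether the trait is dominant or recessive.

recessive

III-2 and III-3 are both unaffected yet have an affected child IV-1. Under dominance, an affected child requires at least one affected parent, so the trait cannot be dominant.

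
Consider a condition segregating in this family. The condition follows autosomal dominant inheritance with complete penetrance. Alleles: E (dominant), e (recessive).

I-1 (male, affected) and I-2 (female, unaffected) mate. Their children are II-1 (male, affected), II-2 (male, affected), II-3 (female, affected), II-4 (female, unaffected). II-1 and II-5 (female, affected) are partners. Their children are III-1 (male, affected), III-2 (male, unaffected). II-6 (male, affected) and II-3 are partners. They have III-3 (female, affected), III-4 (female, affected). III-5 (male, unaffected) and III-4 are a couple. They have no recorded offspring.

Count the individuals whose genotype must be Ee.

5

Obligate heterozygotes: I-1 is affected so carries E and passed e to II-4 (ee), so I-1 is Ee; II-1 is affected so carries E and received e from I-2 (ee), so II-1 is Ee; II-2 is affected so carries E and received e from I-2 (ee), so II-2 is Ee; II-3 is affected so carries E and received e from I-2 (ee), so II-3 is Ee; II-5 is affected so carries E and passed e to III-2 (ee), so II-5 is Ee.
Every other individual is either homozygous by phenotype or has at least one consistent homozygous assignment, so the count is 5.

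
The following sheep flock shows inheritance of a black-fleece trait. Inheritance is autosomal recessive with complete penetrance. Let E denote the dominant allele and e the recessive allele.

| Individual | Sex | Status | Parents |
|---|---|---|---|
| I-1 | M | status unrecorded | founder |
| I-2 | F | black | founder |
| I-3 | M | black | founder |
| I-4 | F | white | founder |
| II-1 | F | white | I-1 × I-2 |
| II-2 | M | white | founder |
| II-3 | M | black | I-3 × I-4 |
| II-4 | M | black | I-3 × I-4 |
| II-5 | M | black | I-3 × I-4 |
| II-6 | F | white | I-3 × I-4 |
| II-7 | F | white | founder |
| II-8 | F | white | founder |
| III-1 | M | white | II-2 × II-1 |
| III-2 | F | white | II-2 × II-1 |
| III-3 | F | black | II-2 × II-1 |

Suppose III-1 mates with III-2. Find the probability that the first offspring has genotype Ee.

II-2 is white so carries E and passed e to III-3 (ee), so II-2 is Ee.
II-1 is white so carries E and received e from I-2 (ee), so II-1 is Ee.
III-1 is a white offspring of II-2 (Ee) × II-1 (Ee), whose cross gives 1/4 EE : 1/2 Ee : 1/4 ee; conditioning on being white, III-1 is EE with probability 1/3, Ee with probability 2/3.
III-2 is a white offspring of II-2 (Ee) × II-1 (Ee), whose cross gives 1/4 EE : 1/2 Ee : 1/4 ee; conditioning on being white, III-2 is EE with probability 1/3, Ee with probability 2/3.
Summing over parental genotype combinations, P(offspring has genotype Ee) = 2/9·1/2 + 2/9·1/2 + 4/9·1/2 = 4/9.

4/9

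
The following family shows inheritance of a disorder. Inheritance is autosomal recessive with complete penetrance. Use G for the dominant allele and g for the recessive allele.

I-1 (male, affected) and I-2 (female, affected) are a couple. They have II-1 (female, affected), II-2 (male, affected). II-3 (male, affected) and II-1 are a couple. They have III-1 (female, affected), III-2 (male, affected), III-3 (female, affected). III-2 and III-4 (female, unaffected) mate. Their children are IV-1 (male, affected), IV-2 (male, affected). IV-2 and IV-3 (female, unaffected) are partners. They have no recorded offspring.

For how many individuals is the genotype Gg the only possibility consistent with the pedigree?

Obligate heterozygotes: III-4 is unaffected so carries G and passed g to IV-1 (gg), so III-4 is Gg.
Every other individual is either homozygous by phenotype or has at least one consistent homozygous assignment, so the count is 1.

1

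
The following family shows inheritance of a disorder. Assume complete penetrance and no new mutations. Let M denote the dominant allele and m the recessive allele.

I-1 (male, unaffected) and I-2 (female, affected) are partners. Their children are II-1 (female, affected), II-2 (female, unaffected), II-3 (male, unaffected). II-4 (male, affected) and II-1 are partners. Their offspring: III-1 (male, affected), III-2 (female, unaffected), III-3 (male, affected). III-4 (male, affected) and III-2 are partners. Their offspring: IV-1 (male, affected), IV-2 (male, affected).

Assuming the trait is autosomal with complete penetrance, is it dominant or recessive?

dominant

II-4 and II-1 are both affected yet have an unaffected child III-2. Under a recessive model two affected parents are homozygous and every child would be affected, so the trait cannot be recessive.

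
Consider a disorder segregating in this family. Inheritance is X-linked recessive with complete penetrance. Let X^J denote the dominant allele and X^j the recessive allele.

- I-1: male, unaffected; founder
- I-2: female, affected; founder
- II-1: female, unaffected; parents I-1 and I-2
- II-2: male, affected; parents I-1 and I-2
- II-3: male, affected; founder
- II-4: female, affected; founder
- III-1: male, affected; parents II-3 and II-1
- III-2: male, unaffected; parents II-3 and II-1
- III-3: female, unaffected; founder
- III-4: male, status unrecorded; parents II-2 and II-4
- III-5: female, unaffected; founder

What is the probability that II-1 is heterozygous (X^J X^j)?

1

II-1 is unaffected so carries J and received j from I-2 (X^j X^j), so II-1 is X^J X^j, giving P(X^J X^j) = 1.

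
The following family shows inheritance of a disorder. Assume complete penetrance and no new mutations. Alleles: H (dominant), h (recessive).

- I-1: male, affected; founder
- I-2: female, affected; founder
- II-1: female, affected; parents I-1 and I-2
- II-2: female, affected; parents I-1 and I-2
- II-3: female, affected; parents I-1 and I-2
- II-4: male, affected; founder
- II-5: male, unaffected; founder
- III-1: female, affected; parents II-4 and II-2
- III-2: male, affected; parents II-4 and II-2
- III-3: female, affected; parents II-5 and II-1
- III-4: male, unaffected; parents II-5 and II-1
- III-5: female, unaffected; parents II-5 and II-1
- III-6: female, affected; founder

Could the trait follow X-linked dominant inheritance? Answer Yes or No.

Yes

A consistent assignment under X-linked dominant exists: I-1 X^H Y, I-2 X^H X^h, II-1 X^H X^h, II-2 X^H X^H, II-3 X^H X^H, II-4 X^H Y, II-5 X^h Y, III-1 X^H X^H, III-2 X^H Y, III-3 X^H X^h, III-4 X^h Y, III-5 X^h X^h, III-6 X^H X^H.
In this assignment every recorded phenotype matches its genotype and every non-founder's genotype is obtainable from its parents' genotypes, so the pedigree is consistent.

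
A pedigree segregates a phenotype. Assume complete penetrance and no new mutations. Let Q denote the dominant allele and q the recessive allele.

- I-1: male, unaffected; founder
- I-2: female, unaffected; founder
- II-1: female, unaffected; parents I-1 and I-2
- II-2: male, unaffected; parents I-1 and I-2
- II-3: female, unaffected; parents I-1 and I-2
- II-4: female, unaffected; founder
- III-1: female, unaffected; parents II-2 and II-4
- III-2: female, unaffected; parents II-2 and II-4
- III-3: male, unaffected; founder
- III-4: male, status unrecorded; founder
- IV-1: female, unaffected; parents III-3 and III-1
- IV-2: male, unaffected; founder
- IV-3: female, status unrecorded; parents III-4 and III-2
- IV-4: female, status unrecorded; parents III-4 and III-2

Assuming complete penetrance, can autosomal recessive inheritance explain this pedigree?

Yes

A consistent assignment under autosomal recessive exists: I-1 QQ, I-2 QQ, II-1 QQ, II-2 QQ, II-3 QQ, II-4 QQ, III-1 QQ, III-2 QQ, III-3 QQ, III-4 QQ, IV-1 QQ, IV-2 QQ, IV-3 QQ, IV-4 QQ.
In this assignment every recorded phenotype matches its genotype and every non-founder's genotype is obtainable from its parents' genotypes, so the pedigree is consistent.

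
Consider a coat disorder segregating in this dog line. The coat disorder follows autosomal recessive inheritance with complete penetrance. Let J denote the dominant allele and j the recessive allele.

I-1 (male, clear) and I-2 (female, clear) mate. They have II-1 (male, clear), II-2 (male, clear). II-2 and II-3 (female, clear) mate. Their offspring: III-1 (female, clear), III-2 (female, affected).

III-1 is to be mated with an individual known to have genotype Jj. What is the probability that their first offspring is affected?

II-2 is clear so carries J and passed j to III-2 (jj), so II-2 is Jj.
II-3 is clear so carries J and passed j to III-2 (jj), so II-3 is Jj.
III-1 is a clear offspring of II-2 (Jj) × II-3 (Jj), whose cross gives 1/4 JJ : 1/2 Jj : 1/4 jj; conditioning on being clear, III-1 is JJ with probability 1/3, Jj with probability 2/3.
Summing over parental genotype combinations, P(offspring is affected) = 2/3·1/4 = 1/6.

1/6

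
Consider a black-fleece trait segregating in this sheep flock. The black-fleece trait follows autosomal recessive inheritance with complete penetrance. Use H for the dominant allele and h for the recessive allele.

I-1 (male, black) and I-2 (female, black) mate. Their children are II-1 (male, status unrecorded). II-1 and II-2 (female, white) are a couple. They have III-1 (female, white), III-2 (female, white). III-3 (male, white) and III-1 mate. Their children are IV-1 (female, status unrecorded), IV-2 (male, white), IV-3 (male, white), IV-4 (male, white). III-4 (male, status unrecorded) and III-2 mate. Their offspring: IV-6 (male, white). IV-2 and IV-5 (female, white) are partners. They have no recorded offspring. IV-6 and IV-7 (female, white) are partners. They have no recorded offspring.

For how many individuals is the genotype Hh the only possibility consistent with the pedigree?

2

Obligate heterozygotes: III-1 is white so carries H and received h from II-1 (hh), so III-1 is Hh; III-2 is white so carries H and received h from II-1 (hh), so III-2 is Hh.
Every other individual is either homozygous by phenotype or has at least one consistent homozygous assignment, so the count is 2.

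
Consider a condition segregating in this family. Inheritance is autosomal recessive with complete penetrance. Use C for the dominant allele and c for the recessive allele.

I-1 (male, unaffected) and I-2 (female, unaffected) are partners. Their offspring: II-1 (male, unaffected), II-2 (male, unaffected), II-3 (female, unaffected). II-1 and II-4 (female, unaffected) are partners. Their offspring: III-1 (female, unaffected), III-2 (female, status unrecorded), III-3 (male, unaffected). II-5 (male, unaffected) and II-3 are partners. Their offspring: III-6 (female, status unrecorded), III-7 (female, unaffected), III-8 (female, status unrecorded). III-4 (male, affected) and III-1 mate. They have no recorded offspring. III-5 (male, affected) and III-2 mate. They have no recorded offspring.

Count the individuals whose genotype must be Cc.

0

No individual's genotype is forced to Cc by the pedigree, so the count is 0.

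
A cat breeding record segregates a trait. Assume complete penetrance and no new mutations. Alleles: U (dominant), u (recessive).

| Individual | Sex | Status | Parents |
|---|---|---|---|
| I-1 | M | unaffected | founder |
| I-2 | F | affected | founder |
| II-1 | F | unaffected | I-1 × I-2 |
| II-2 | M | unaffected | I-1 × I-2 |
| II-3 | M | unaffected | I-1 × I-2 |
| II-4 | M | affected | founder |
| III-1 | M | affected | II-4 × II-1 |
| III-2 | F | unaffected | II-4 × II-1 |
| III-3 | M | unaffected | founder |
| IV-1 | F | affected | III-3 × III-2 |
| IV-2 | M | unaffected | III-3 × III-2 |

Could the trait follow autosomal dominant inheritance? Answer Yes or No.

No

Under autosomal dominant, IV-1 (affected, female) cannot arise from III-3 (unaffected) × III-2 (unaffected).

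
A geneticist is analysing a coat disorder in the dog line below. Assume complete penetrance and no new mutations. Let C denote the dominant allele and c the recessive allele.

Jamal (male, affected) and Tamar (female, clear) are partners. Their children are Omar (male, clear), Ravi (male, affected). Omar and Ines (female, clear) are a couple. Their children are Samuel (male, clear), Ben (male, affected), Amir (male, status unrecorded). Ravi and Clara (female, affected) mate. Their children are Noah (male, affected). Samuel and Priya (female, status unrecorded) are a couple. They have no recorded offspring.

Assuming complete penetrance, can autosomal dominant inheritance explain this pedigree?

Under autosomal dominant, Ben (affected, male) cannot arise from Omar (clear) × Ines (clear).

No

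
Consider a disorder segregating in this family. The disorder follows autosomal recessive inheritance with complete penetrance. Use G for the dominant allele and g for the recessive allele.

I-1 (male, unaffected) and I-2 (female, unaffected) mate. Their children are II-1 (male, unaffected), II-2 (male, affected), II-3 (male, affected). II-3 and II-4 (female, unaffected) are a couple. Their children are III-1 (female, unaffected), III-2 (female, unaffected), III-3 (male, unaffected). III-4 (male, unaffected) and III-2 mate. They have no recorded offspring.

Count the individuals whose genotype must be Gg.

Obligate heterozygotes: I-1 is unaffected so carries G and passed g to II-2 (gg), so I-1 is Gg; I-2 is unaffected so carries G and passed g to II-2 (gg), so I-2 is Gg; III-1 is unaffected so carries G and received g from II-3 (gg), so III-1 is Gg; III-2 is unaffected so carries G and received g from II-3 (gg), so III-2 is Gg; III-3 is unaffected so carries G and received g from II-3 (gg), so III-3 is Gg.
Every other individual is either homozygous by phenotype or has at least one consistent homozygous assignment, so the count is 5.

5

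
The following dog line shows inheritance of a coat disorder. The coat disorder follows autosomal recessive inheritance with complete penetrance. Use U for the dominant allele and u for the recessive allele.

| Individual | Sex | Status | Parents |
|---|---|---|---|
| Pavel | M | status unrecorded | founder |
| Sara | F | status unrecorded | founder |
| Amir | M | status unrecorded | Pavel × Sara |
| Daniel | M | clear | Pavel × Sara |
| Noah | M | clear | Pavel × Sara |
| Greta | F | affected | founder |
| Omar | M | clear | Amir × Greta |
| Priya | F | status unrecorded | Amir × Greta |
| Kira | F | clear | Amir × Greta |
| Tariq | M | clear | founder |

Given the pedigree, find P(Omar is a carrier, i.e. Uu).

Omar is clear so carries U and received u from Greta (uu), so Omar is Uu, giving P(Uu) = 1.

1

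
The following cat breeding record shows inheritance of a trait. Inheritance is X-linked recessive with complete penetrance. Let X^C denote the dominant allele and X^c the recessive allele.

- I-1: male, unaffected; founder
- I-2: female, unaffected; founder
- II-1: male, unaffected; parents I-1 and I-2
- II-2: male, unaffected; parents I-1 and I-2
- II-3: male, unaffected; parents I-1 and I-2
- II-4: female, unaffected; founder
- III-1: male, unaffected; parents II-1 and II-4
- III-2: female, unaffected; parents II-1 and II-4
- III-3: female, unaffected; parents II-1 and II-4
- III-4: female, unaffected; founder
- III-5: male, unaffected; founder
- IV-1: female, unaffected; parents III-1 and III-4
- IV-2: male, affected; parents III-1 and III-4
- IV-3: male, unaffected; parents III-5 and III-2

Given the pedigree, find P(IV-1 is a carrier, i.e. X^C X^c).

III-1 is unaffected, so III-1 is X^C Y.
III-4 is unaffected so carries C and passed c to IV-2 (X^c Y), so III-4 is X^C X^c.
Their cross gives offspring ratios 1/2 X^C X^C : 1/2 X^C X^c. Conditioning on IV-1 being unaffected, P(X^C X^c) = 1/2 / 1 = 1/2.

1/2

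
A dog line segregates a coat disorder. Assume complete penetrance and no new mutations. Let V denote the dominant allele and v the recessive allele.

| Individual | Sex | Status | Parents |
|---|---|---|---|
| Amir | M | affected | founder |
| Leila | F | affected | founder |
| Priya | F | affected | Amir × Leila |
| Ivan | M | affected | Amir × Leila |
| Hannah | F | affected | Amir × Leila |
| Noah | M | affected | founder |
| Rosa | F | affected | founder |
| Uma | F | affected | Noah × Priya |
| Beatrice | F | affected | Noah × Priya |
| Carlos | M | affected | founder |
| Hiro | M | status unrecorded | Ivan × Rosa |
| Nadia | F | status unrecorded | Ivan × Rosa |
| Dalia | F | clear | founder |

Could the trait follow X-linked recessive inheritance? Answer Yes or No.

A consistent assignment under X-linked recessive exists: Amir X^v Y, Leila X^v X^v, Priya X^v X^v, Ivan X^v Y, Hannah X^v X^v, Noah X^v Y, Rosa X^v X^v, Uma X^v X^v, Beatrice X^v X^v, Carlos X^v Y, Hiro X^v Y, Nadia X^v X^v, Dalia X^V X^V.
In this assignment every recorded phenotype matches its genotype and every non-founder's genotype is obtainable from its parents' genotypes, so the pedigree is consistent.

Yes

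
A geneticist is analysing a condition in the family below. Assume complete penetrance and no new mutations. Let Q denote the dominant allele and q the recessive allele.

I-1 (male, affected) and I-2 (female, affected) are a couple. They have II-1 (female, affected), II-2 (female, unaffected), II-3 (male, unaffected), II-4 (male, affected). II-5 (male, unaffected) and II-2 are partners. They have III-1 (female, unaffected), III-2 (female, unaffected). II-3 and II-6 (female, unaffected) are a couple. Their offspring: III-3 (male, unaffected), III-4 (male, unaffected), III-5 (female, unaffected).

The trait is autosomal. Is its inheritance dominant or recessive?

dominant

I-1 and I-2 are both affected yet have an unaffected child II-2. Under a recessive model two affected parents are homozygous and every child would be affected, so the trait cannot be recessive.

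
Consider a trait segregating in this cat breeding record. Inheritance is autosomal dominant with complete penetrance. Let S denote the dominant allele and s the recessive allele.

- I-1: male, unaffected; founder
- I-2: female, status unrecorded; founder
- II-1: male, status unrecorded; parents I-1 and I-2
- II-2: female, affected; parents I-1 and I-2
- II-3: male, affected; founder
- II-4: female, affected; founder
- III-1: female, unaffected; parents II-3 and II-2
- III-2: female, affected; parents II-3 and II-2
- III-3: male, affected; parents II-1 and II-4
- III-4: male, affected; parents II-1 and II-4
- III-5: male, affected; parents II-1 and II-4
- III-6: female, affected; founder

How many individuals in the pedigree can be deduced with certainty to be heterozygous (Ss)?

2

Obligate heterozygotes: II-2 is affected so carries S and received s from I-1 (ss), so II-2 is Ss; II-3 is affected so carries S and passed s to III-1 (ss), so II-3 is Ss.
Every other individual is either homozygous by phenotype or has at least one consistent homozygous assignment, so the count is 2.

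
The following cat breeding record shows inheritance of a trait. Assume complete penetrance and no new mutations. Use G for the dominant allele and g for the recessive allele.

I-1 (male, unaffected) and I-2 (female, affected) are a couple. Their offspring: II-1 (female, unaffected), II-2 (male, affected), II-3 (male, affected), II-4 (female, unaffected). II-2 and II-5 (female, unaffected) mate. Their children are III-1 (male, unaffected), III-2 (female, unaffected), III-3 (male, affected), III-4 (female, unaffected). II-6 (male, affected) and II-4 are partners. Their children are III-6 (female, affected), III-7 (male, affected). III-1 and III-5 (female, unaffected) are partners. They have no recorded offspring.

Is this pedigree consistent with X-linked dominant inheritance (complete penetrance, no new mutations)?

No

Under X-linked dominant, III-2 (unaffected, female) cannot arise from II-2 (affected) × II-5 (unaffected).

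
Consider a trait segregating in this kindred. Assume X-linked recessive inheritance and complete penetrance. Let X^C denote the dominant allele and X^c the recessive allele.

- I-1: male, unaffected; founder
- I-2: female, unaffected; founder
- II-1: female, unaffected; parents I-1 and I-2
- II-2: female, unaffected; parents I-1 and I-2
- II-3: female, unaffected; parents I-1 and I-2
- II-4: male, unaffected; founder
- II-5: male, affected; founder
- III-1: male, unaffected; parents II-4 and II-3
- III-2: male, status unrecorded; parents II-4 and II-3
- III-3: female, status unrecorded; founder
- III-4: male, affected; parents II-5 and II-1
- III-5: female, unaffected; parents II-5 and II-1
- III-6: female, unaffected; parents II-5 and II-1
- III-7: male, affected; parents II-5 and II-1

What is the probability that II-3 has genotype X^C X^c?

1/3

I-1 is unaffected, so I-1 is X^C Y.
I-2 is unaffected so carries C and passed c to II-1 (X^C X^c, whose C came from I-1), so I-2 is X^C X^c.
Their cross gives offspring ratios 1/2 X^C X^C : 1/2 X^C X^c. Conditioning on II-3 being unaffected, P(X^C X^c) = 1/2 / 1 = 1/2 before taking II-3's own offspring into account.
II-4 is unaffected, so II-4 is X^C Y.
Now use II-3's offspring. Probability of each recorded status — unaffected son III-1: 1/2 if II-3 is X^C X^c, 1 if X^C X^C. (III-2: equally likely either way, so uninformative.)
Bayes: P(X^C X^c) = 1/2·1/2 / (1/2·1/2 + 1/2·1) = 1/3.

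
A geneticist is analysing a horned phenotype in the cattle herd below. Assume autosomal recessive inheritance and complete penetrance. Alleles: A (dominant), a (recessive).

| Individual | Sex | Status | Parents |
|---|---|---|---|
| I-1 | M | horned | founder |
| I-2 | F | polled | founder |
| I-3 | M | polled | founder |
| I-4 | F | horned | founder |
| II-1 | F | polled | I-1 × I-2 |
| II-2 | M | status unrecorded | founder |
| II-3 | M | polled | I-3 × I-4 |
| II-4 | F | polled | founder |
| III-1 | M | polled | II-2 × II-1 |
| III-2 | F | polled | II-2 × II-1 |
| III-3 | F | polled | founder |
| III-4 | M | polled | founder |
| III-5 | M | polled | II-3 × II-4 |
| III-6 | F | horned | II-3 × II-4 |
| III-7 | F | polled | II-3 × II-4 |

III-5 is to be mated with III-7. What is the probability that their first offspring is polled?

II-3 is polled so carries A and received a from I-4 (aa), so II-3 is Aa.
II-4 is polled so carries A and passed a to III-6 (aa), so II-4 is Aa.
III-5 is a polled offspring of II-3 (Aa) × II-4 (Aa), whose cross gives 1/4 AA : 1/2 Aa : 1/4 aa; conditioning on being polled, III-5 is AA with probability 1/3, Aa with probability 2/3.
III-7 is a polled offspring of II-3 (Aa) × II-4 (Aa), whose cross gives 1/4 AA : 1/2 Aa : 1/4 aa; conditioning on being polled, III-7 is AA with probability 1/3, Aa with probability 2/3.
Summing over parental genotype combinations, P(offspring is polled) = 1/9·1 + 2/9·1 + 2/9·1 + 4/9·3/4 = 8/9.

8/9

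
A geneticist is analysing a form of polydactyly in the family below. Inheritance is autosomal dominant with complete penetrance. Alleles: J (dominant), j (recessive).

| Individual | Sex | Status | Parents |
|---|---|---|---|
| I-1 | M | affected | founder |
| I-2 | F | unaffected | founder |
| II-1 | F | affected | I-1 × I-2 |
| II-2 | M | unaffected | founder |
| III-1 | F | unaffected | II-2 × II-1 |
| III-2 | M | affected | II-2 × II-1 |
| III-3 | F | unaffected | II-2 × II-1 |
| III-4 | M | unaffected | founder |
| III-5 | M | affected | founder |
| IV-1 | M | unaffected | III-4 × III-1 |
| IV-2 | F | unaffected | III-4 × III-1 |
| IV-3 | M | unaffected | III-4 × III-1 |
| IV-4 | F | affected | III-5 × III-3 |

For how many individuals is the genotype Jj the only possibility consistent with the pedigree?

Obligate heterozygotes: II-1 is affected so carries J and received j from I-2 (jj), so II-1 is Jj; III-2 is affected so carries J and received j from II-2 (jj), so III-2 is Jj; IV-4 is affected so carries J and received j from III-3 (jj), so IV-4 is Jj.
Every other individual is either homozygous by phenotype or has at least one consistent homozygous assignment, so the count is 3.

3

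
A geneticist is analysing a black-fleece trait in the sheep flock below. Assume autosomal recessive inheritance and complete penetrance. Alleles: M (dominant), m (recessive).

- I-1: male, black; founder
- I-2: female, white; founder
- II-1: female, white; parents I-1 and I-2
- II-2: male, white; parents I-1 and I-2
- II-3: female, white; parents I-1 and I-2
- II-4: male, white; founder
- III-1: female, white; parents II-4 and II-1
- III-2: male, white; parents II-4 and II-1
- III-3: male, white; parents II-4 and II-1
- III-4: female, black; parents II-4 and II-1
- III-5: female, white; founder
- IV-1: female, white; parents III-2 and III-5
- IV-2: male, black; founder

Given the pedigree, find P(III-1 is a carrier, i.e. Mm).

2/3

II-4 is white so carries M and passed m to III-4 (mm), so II-4 is Mm.
II-1 is white so carries M and received m from I-1 (mm), so II-1 is Mm.
Their cross gives offspring ratios 1/4 MM : 1/2 Mm : 1/4 mm. Conditioning on III-1 being white, P(Mm) = 1/2 / 3/4 = 2/3.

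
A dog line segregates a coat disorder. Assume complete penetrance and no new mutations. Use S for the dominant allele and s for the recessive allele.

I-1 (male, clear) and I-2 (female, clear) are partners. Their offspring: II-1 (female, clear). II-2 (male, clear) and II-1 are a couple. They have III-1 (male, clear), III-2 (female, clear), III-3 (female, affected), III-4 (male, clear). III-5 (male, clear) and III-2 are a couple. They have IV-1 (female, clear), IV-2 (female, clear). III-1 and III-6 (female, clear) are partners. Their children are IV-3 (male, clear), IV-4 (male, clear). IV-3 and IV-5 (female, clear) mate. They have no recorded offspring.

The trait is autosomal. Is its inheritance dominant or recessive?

II-2 and II-1 are both clear yet have an affected child III-3. Under dominance, an affected child requires at least one affected parent, so the trait cannot be dominant.

recessive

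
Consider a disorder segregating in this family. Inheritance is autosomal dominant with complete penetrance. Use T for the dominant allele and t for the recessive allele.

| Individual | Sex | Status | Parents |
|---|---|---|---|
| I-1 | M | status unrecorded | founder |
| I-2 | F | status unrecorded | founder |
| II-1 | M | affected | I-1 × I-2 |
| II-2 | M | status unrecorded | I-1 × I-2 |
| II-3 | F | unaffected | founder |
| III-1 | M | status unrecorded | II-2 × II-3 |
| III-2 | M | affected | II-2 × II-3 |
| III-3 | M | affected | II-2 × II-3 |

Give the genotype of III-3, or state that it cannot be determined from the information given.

From phenotype alone, III-3 is TT or Tt.
III-3 is affected so carries T and received t from II-3 (tt), so III-3 is Tt.

Tt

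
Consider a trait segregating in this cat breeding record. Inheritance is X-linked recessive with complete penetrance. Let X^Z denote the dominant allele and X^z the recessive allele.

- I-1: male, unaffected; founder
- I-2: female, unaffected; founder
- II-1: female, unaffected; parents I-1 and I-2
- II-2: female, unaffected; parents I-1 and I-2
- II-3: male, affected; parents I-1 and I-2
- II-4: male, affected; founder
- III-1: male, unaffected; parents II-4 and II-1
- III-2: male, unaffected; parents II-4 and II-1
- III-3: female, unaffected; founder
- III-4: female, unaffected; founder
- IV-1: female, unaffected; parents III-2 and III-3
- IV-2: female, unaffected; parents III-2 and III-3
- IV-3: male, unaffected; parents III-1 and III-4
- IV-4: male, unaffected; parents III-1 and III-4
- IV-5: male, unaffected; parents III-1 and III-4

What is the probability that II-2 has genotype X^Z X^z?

1/2

I-1 is unaffected, so I-1 is X^Z Y.
I-2 is unaffected so carries Z and passed z to II-3 (X^z Y), so I-2 is X^Z X^z.
Their cross gives offspring ratios 1/2 X^Z X^Z : 1/2 X^Z X^z. Conditioning on II-2 being unaffected, P(X^Z X^z) = 1/2 / 1 = 1/2.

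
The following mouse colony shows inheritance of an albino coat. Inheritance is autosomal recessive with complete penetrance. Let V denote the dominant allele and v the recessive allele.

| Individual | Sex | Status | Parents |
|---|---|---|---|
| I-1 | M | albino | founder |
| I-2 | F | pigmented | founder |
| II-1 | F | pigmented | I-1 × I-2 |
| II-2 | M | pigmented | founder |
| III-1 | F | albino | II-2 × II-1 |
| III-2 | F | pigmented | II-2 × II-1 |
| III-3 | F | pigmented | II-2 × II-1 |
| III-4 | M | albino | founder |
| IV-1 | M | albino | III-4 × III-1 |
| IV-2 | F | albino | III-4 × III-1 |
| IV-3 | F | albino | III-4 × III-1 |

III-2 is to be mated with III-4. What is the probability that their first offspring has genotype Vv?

II-2 is pigmented so carries V and passed v to III-1 (vv), so II-2 is Vv.
II-1 is pigmented so carries V and received v from I-1 (vv), so II-1 is Vv.
III-2 is a pigmented offspring of II-2 (Vv) × II-1 (Vv), whose cross gives 1/4 VV : 1/2 Vv : 1/4 vv; conditioning on being pigmented, III-2 is VV with probability 1/3, Vv with probability 2/3.
III-4 is albino, so III-4 is vv.
Summing over parental genotype combinations, P(offspring has genotype Vv) = 1/3·1 + 2/3·1/2 = 2/3.

2/3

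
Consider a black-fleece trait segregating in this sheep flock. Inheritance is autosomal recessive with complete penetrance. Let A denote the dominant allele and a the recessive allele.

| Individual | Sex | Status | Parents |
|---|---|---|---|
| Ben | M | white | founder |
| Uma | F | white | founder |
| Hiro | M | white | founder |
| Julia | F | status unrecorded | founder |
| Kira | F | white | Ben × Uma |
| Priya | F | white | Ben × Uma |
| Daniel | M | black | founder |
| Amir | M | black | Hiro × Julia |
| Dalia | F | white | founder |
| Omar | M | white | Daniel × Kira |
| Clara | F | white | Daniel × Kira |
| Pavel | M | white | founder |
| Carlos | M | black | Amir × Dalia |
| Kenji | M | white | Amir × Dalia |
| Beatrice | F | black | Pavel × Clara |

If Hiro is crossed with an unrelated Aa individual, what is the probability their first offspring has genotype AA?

1/4

Hiro is white so carries A and passed a to Amir (aa), so Hiro is Aa.
The cross gives 1/4 AA : 1/2 Aa : 1/4 aa, so P(offspring has genotype AA) = 1/4.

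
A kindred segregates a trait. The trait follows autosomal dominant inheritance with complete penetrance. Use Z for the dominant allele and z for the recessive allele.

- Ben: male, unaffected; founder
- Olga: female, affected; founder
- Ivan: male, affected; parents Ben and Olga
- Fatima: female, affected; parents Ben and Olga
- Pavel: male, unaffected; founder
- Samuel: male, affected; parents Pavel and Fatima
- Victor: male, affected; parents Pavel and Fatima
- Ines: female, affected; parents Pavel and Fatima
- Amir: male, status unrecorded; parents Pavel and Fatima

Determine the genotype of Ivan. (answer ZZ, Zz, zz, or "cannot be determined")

Zz

From phenotype alone, Ivan is ZZ or Zz.
Ivan is affected so carries Z and received z from Ben (zz), so Ivan is Zz.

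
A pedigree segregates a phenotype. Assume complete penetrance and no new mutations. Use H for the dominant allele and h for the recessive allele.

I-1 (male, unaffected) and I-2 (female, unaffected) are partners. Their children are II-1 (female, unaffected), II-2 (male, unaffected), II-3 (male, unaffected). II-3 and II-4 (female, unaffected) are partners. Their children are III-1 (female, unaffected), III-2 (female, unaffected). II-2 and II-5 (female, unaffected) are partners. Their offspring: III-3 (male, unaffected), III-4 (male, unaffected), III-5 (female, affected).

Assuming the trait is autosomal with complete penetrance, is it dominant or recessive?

II-2 and II-5 are both unaffected yet have an affected child III-5. Under dominance, an affected child requires at least one affected parent, so the trait cannot be dominant.

recessive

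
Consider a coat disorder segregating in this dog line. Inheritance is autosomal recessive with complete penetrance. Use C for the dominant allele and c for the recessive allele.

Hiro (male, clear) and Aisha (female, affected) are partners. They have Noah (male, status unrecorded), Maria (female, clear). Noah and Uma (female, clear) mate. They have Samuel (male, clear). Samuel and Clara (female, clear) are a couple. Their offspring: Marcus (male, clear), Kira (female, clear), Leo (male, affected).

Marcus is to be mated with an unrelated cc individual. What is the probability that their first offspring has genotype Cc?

2/3

Samuel is clear so carries C and passed c to Leo (cc), so Samuel is Cc.
Clara is clear so carries C and passed c to Leo (cc), so Clara is Cc.
Marcus is a clear offspring of Samuel (Cc) × Clara (Cc), whose cross gives 1/4 CC : 1/2 Cc : 1/4 cc; conditioning on being clear, Marcus is CC with probability 1/3, Cc with probability 2/3.
Summing over parental genotype combinations, P(offspring has genotype Cc) = 1/3·1 + 2/3·1/2 = 2/3.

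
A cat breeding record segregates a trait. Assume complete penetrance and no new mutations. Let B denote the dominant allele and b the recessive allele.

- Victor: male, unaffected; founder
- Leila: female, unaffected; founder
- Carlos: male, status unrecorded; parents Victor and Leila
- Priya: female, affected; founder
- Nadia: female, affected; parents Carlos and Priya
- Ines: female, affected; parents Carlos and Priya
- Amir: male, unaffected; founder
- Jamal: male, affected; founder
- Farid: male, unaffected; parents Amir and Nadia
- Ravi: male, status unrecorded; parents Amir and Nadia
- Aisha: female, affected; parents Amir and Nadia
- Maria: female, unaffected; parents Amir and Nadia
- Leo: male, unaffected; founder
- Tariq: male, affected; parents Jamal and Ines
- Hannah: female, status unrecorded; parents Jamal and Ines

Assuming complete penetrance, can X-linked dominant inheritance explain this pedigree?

Yes

A consistent assignment under X-linked dominant exists: Victor X^b Y, Leila X^b X^b, Carlos X^b Y, Priya X^B X^B, Nadia X^B X^b, Ines X^B X^b, Amir X^b Y, Jamal X^B Y, Farid X^b Y, Ravi X^B Y, Aisha X^B X^b, Maria X^b X^b, Leo X^b Y, Tariq X^B Y, Hannah X^B X^B.
In this assignment every recorded phenotype matches its genotype and every non-founder's genotype is obtainable from its parents' genotypes, so the pedigree is consistent.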